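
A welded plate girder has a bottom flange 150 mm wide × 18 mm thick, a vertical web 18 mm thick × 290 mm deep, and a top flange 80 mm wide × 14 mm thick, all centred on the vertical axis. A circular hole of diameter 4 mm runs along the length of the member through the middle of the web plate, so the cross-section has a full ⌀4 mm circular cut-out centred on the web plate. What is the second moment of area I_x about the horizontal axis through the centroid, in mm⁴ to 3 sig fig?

I_x ≈ 1.20 × 10⁸ mm⁴

Break the section into simple shapes (no overlaps), measuring from the bottom-left corner of the bounding box.
Bottom plate: 150 × 18, A = 2 700 mm², y = 9 mm, Ī = 72 900 mm⁴.
Web plate: 18 × 290, A = 5 220 mm², y = 163 mm, Ī = 36 583 500 mm⁴.
Top plate: 80 × 14, A = 1 120 mm², y = 315 mm, Ī = 18 293 mm⁴.
Hole (subtracted): ⌀4, A = 12.566 mm², y = 163 mm, Ī = 12.566 mm⁴.
Centroid: ȳ = ΣA·y / ΣA = 135.8 mm.
Transfer each piece to the horizontal axis through the centroid using Ī + A·d² with d = y − 135.8:
  bottom plate: d = -126.8 mm → contributes +43 483 101 mm⁴
  web plate: d = 27.202 mm → contributes +40 445 899 mm⁴
  top plate: d = 179.2 mm → contributes +35 985 064 mm⁴
  hole: d = 27.202 mm → contributes −9310.7 mm⁴
Total I = 119 904 753 mm⁴.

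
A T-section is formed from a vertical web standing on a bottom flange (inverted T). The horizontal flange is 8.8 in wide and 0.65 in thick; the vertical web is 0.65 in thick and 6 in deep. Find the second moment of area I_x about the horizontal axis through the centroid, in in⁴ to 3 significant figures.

I_x ≈ 37.5 in⁴

Split into non-overlapping primitives; take the origin at the lower-left of the bounding box.
Flange: 8.8 × 0.65, A = 5.72 in², y = 0.325 in, Ī = 0.20139 in⁴.
Web: 0.65 × 6, A = 3.9 in², y = 3.65 in, Ī = 11.7 in⁴.
Centroid: ȳ = ΣA·y / ΣA = 1.673 in.
Transfer each piece to the horizontal axis through the centroid using Ī + A·d² with d = y − 1.673:
  flange: d = -1.348 in → contributes +10.595 in⁴
  web: d = 1.977 in → contributes +26.944 in⁴
Total I = 37.538 in⁴.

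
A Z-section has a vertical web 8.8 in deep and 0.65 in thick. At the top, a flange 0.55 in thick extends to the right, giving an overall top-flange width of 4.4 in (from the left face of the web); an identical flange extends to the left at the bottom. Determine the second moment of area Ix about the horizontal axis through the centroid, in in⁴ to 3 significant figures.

Ix ≈ 107 in⁴

Break the section into simple shapes (no overlaps), measuring from the bottom-left corner of the bounding box.
Web: 0.65 × 8.8, A = 5.72 in², y = 4.4 in, Ī = 36.913 in⁴.
Top flange (beyond web): 3.75 × 0.55, A = 2.0625 in², y = 8.525 in, Ī = 0.051992 in⁴.
Bottom flange (beyond web): 3.75 × 0.55, A = 2.0625 in², y = 0.275 in, Ī = 0.051992 in⁴.
Centroid: ȳ = ΣA·y / ΣA = 4.4 in.
Transfer each piece to the horizontal axis through the centroid using Ī + A·d² with d = y − 4.4:
  web: d = 0 in → contributes +36.913 in⁴
  top flange (beyond web): d = 4.125 in → contributes +35.147 in⁴
  bottom flange (beyond web): d = -4.125 in → contributes +35.147 in⁴
Total I = 107.21 in⁴.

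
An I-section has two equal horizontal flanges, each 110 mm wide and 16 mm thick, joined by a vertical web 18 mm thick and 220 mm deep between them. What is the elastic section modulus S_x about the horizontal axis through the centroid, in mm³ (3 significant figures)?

Split into non-overlapping primitives; take the origin at the lower-left of the bounding box.
Bottom flange: 110 × 16, A = 1 760 mm², y = 8 mm, Ī = 37 547 mm⁴.
Web: 18 × 220, A = 3 960 mm², y = 126 mm, Ī = 15 972 000 mm⁴.
Top flange: 110 × 16, A = 1 760 mm², y = 244 mm, Ī = 37 547 mm⁴.
By symmetry the centroid is at mid-height, ȳ = 126 mm.
Transfer each piece to the horizontal axis through the centroid using Ī + A·d² with d = y − 126:
  bottom flange: d = -118 mm → contributes +24 543 787 mm⁴
  web: d = 0 mm → contributes +15 972 000 mm⁴
  top flange: d = 118 mm → contributes +24 543 787 mm⁴
Total I = 65 059 573 mm⁴.
Extreme fibre distance c = 126 mm; S = I/c = 516 346 mm³.

S_x ≈ 5.16 × 10⁵ mm³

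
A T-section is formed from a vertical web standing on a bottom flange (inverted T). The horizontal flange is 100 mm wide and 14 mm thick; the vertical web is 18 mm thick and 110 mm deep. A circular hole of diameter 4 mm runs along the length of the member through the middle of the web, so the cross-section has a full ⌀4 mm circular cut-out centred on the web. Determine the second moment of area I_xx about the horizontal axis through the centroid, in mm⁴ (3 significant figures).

Split into non-overlapping primitives; take the origin at the lower-left of the bounding box.
Flange: 100 × 14, A = 1 400 mm², y = 7 mm, Ī = 22 867 mm⁴.
Web: 18 × 110, A = 1 980 mm², y = 69 mm, Ī = 1 996 500 mm⁴.
Hole (subtracted): ⌀4, A = 12.566 mm², y = 69 mm, Ī = 12.566 mm⁴.
Centroid: ȳ = ΣA·y / ΣA = 43.224 mm.
Transfer each piece to the horizontal axis through the centroid using Ī + A·d² with d = y − 43.224:
  flange: d = -36.224 mm → contributes +1 859 885 mm⁴
  web: d = 25.776 mm → contributes +3 312 048 mm⁴
  hole: d = 25.776 mm → contributes −8361.9 mm⁴
Total I = 5 163 571 mm⁴.

I_xx ≈ 5.16 × 10⁶ mm⁴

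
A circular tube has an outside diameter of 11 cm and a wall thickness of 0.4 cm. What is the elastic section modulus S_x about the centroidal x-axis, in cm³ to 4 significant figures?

Break the section into simple shapes (no overlaps), measuring from the bottom-left corner of the bounding box.
Outer circle: ⌀11, A = 95.0332 cm², y = 5.5 cm, Ī = 718.688 cm⁴.
Bore (subtracted): ⌀10.2, A = 81.7128 cm², y = 5.5 cm, Ī = 531.338 cm⁴.
By symmetry the centroid is at mid-height, ȳ = 5.5 cm.
All pieces are centred on the centroidal x-axis, so I = ΣĪ (holes subtracted) = 187.351 cm⁴.
Extreme fibre distance c = 5.5 cm; S = I/c = 34.0638 cm³.

S_x ≈ 34.06 cm³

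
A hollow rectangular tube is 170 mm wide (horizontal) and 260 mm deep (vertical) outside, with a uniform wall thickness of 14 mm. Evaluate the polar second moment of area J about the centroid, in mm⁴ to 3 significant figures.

J ≈ 1.52 × 10⁸ mm⁴

Split into non-overlapping primitives; take the origin at the lower-left of the bounding box.
Outer rectangle: 170 × 260, A = 44 200 mm², y = 130 mm, Ī = 248 993 333 mm⁴.
Inner void (subtracted): 142 × 232, A = 32 944 mm², y = 130 mm, Ī = 147 764 821 mm⁴.
By symmetry the centroid is at mid-height, ȳ = 130 mm.
All pieces are centred on the centroidal x-axis, so I = ΣĪ (holes subtracted) = 101 228 512 mm⁴.
Repeating about the centroidal y-axis gives I_y = 51 091 432 mm⁴.
Polar second moment: J = I_x + I_y = 152 319 944 mm⁴.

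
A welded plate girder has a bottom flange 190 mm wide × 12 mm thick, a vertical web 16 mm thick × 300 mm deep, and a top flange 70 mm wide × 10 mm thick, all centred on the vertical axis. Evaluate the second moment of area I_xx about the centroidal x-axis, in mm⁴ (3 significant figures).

I_xx ≈ 1.00 × 10⁸ mm⁴

Treat the section as a set of non-overlapping primitives; coordinates are from the bounding-box lower-left.
Bottom plate: 190 × 12, A = 2 280 mm², y = 6 mm, Ī = 27 360 mm⁴.
Web plate: 16 × 300, A = 4 800 mm², y = 162 mm, Ī = 36 000 000 mm⁴.
Top plate: 70 × 10, A = 700 mm², y = 317 mm, Ī = 5833.3 mm⁴.
Centroid: ȳ = ΣA·y / ΣA = 130.23 mm.
Transfer each piece to the centroidal x-axis using Ī + A·d² with d = y − 130.23:
  bottom plate: d = -124.23 mm → contributes +35 214 127 mm⁴
  web plate: d = 31.771 mm → contributes +40 845 166 mm⁴
  top plate: d = 186.77 mm → contributes +24 424 272 mm⁴
Total I = 100 483 566 mm⁴.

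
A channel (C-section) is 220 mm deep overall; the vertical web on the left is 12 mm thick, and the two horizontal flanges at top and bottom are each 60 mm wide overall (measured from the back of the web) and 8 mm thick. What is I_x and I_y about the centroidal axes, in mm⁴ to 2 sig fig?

Treat the section as a set of non-overlapping primitives; coordinates are from the bounding-box lower-left.
Web: 12 × 220, A = 2 640 mm², y = 110 mm, Ī = 10 648 000 mm⁴.
Top flange (beyond web): 48 × 8, A = 384 mm², y = 216 mm, Ī = 2 048 mm⁴.
Bottom flange (beyond web): 48 × 8, A = 384 mm², y = 4 mm, Ī = 2 048 mm⁴.
By symmetry the centroid is at mid-height, ȳ = 110 mm.
Transfer each piece to the centroidal x-axis using Ī + A·d² with d = y − 110:
  web: d = 0 mm → contributes +10 648 000 mm⁴
  top flange (beyond web): d = 106 mm → contributes +4 316 672 mm⁴
  bottom flange (beyond web): d = -106 mm → contributes +4 316 672 mm⁴
Total I = 19 281 344 mm⁴.
For the y-axis: x̄ = 12.76 mm.
Repeating about the centroidal y-axis gives I_y = 714 573 mm⁴.

I_x ≈ 1.9 × 10⁷ mm⁴, I_y ≈ 7.1 × 10⁵ mm⁴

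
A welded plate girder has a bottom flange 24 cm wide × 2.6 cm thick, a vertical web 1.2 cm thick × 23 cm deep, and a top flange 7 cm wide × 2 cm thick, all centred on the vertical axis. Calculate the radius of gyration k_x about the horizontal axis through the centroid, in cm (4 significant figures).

k_x ≈ 9.770 cm

Break the section into simple shapes (no overlaps), measuring from the bottom-left corner of the bounding box.
Bottom plate: 24 × 2.6, A = 62.4 cm², y = 1.3 cm, Ī = 35.152 cm⁴.
Web plate: 1.2 × 23, A = 27.6 cm², y = 14.1 cm, Ī = 1216.7 cm⁴.
Top plate: 7 × 2, A = 14 cm², y = 26.6 cm, Ī = 4.66667 cm⁴.
Centroid: ȳ = ΣA·y / ΣA = 8.10269 cm.
Transfer each piece to the horizontal axis through the centroid using Ī + A·d² with d = y − 8.10269:
  bottom plate: d = -6.80269 cm → contributes +2922.81 cm⁴
  web plate: d = 5.99731 cm → contributes +2209.41 cm⁴
  top plate: d = 18.4973 cm → contributes +4794.77 cm⁴
Total I = 9926.99 cm⁴.
Radius of gyration: k = √(I/A) = √(9926.99 / 104) = 9.76995 cm.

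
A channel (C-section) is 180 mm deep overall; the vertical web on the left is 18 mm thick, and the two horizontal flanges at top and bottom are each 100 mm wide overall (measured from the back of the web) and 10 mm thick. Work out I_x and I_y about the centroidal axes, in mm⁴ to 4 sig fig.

I_x ≈ 2.061 × 10⁷ mm⁴, I_y ≈ 3.729 × 10⁶ mm⁴

Decompose the section into non-overlapping parts with the origin at the bottom-left of its bounding rectangle.
Web: 18 × 180, A = 3 240 mm², y = 90 mm, Ī = 8 748 000 mm⁴.
Top flange (beyond web): 82 × 10, A = 820 mm², y = 175 mm, Ī = 6833.33 mm⁴.
Bottom flange (beyond web): 82 × 10, A = 820 mm², y = 5 mm, Ī = 6833.33 mm⁴.
By symmetry the centroid is at mid-height, ȳ = 90 mm.
Transfer each piece to the centroidal x-axis using Ī + A·d² with d = y − 90:
  web: d = 0 mm → contributes +8 748 000 mm⁴
  top flange (beyond web): d = 85 mm → contributes +5 931 333 mm⁴
  bottom flange (beyond web): d = -85 mm → contributes +5 931 333 mm⁴
Total I = 20 610 667 mm⁴.
For the y-axis: x̄ = 25.8033 mm.
Repeating about the centroidal y-axis gives I_y = 3 728 558 mm⁴.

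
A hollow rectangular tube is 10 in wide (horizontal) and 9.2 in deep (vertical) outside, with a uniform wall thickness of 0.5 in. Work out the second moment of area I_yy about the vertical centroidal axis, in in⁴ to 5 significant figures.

I_yy ≈ 268.52 in⁴

Break the section into simple shapes (no overlaps), measuring from the bottom-left corner of the bounding box.
Outer rectangle: 10 × 9.2, A = 92 in², x = 5 in, Ī = 766.6667 in⁴.
Inner void (subtracted): 9 × 8.2, A = 73.8 in², x = 5 in, Ī = 498.15 in⁴.
By symmetry the centroid is at mid-width, x̄ = 5 in.
All pieces are centred on the vertical centroidal axis, so I = ΣĪ (holes subtracted) = 268.5167 in⁴.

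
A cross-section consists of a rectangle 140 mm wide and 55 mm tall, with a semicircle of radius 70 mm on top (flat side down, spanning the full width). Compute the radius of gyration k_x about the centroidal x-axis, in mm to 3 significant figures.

Treat the section as a set of non-overlapping primitives; coordinates are from the bounding-box lower-left.
Rectangular body: 140 × 55, A = 7 700 mm², y = 27.5 mm, Ī = 1 941 042 mm⁴.
Semicircular cap: semicircle r = 70, A = 7696.9 mm², y = 84.709 mm, Ī = 2 635 265 mm⁴.
Centroid: ȳ = ΣA·y / ΣA = 56.099 mm.
Transfer each piece to the centroidal x-axis using Ī + A·d² with d = y − 56.099:
  rectangular body: d = -28.599 mm → contributes +8 238 764 mm⁴
  semicircular cap: d = 28.61 mm → contributes +8 935 521 mm⁴
Total I = 17 174 285 mm⁴.
Radius of gyration: k = √(I/A) = √(17 174 285 / 15 397) = 33.398 mm.

k_x ≈ 33.4 mm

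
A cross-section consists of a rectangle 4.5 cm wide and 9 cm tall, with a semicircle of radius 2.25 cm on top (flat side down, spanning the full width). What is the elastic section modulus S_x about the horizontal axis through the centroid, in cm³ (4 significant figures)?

S_x ≈ 80.96 cm³

Treat the section as a set of non-overlapping primitives; coordinates are from the bounding-box lower-left.
Rectangular body: 4.5 × 9, A = 40.5 cm², y = 4.5 cm, Ī = 273.375 cm⁴.
Semicircular cap: semicircle r = 2.25, A = 7.95216 cm², y = 9.95493 cm, Ī = 2.81295 cm⁴.
Centroid: ȳ = ΣA·y / ΣA = 5.39528 cm.
Transfer each piece to the horizontal axis through the centroid using Ī + A·d² with d = y − 5.39528:
  rectangular body: d = -0.895284 cm → contributes +305.837 cm⁴
  semicircular cap: d = 4.55965 cm → contributes +168.141 cm⁴
Total I = 473.978 cm⁴.
Extreme fibre distance c = 5.85472 cm; S = I/c = 80.9567 cm³.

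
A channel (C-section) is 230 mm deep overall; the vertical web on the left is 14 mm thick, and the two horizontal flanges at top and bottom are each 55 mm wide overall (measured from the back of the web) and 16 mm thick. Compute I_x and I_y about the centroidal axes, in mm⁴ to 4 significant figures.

I_x ≈ 2.924 × 10⁷ mm⁴, I_y ≈ 9.413 × 10⁵ mm⁴

Split into non-overlapping primitives; take the origin at the lower-left of the bounding box.
Web: 14 × 230, A = 3 220 mm², y = 115 mm, Ī = 14 194 833 mm⁴.
Top flange (beyond web): 41 × 16, A = 656 mm², y = 222 mm, Ī = 13994.7 mm⁴.
Bottom flange (beyond web): 41 × 16, A = 656 mm², y = 8 mm, Ī = 13994.7 mm⁴.
By symmetry the centroid is at mid-height, ȳ = 115 mm.
Transfer each piece to the centroidal x-axis using Ī + A·d² with d = y − 115:
  web: d = 0 mm → contributes +14 194 833 mm⁴
  top flange (beyond web): d = 107 mm → contributes +7 524 539 mm⁴
  bottom flange (beyond web): d = -107 mm → contributes +7 524 539 mm⁴
Total I = 29 243 911 mm⁴.
For the y-axis: x̄ = 14.9612 mm.
Repeating about the centroidal y-axis gives I_y = 941 344 mm⁴.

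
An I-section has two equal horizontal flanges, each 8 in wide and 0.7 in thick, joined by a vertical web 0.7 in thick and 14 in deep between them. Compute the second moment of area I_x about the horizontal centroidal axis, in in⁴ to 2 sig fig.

Treat the section as a set of non-overlapping primitives; coordinates are from the bounding-box lower-left.
Bottom flange: 8 × 0.7, A = 5.6 in², y = 0.35 in, Ī = 0.2287 in⁴.
Web: 0.7 × 14, A = 9.8 in², y = 7.7 in, Ī = 160.1 in⁴.
Top flange: 8 × 0.7, A = 5.6 in², y = 15.05 in, Ī = 0.2287 in⁴.
By symmetry the centroid is at mid-height, ȳ = 7.7 in.
Transfer each piece to the horizontal centroidal axis using Ī + A·d² with d = y − 7.7:
  bottom flange: d = -7.35 in → contributes +302.8 in⁴
  web: d = 0 in → contributes +160.1 in⁴
  top flange: d = 7.35 in → contributes +302.8 in⁴
Total I = 765.6 in⁴.

I_x ≈ 770 in⁴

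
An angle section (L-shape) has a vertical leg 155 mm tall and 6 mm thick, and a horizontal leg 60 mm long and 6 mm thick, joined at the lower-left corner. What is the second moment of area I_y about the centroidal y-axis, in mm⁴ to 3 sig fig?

Split into non-overlapping primitives; take the origin at the lower-left of the bounding box.
Vertical leg: 6 × 155, A = 930 mm², x = 3 mm, Ī = 2 790 mm⁴.
Horizontal leg (remainder): 54 × 6, A = 324 mm², x = 33 mm, Ī = 78 732 mm⁴.
Centroid: x̄ = ΣA·x / ΣA = 10.751 mm.
Transfer each piece to the centroidal y-axis using Ī + A·d² with d = x − 10.751:
  vertical leg: d = -7.7512 mm → contributes +58 665 mm⁴
  horizontal leg (remainder): d = 22.249 mm → contributes +239 115 mm⁴
Total I = 297 780 mm⁴.

I_y ≈ 2.98 × 10⁵ mm⁴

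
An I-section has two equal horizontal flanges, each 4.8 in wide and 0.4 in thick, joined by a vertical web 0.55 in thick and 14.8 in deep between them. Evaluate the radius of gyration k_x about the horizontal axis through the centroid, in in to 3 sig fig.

Break the section into simple shapes (no overlaps), measuring from the bottom-left corner of the bounding box.
Bottom flange: 4.8 × 0.4, A = 1.92 in², y = 0.2 in, Ī = 0.0256 in⁴.
Web: 0.55 × 14.8, A = 8.14 in², y = 7.8 in, Ī = 148.58 in⁴.
Top flange: 4.8 × 0.4, A = 1.92 in², y = 15.4 in, Ī = 0.0256 in⁴.
By symmetry the centroid is at mid-height, ȳ = 7.8 in.
Transfer each piece to the horizontal axis through the centroid using Ī + A·d² with d = y − 7.8:
  bottom flange: d = -7.6 in → contributes +110.92 in⁴
  web: d = 0 in → contributes +148.58 in⁴
  top flange: d = 7.6 in → contributes +110.92 in⁴
Total I = 370.43 in⁴.
Radius of gyration: k = √(I/A) = √(370.43 / 11.98) = 5.5607 in.

k_x ≈ 5.56 in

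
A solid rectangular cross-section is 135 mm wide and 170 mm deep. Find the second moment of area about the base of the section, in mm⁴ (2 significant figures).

I_base ≈ 2.2 × 10⁸ mm⁴

The section: 135 × 170, A = 22 950 mm², y = 85 mm, Ī = 55 271 250 mm⁴.
Transfer it to a horizontal axis along the bottom face using Ī + A·d² with d = y − 0:
  the section: d = 85 mm → contributes +221 085 000 mm⁴
Total I = 221 085 000 mm⁴.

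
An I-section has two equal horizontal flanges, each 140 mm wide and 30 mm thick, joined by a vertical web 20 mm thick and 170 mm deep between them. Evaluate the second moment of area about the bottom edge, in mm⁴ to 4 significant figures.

I_base ≈ 2.489 × 10⁸ mm⁴

Break the section into simple shapes (no overlaps), measuring from the bottom-left corner of the bounding box.
Bottom flange: 140 × 30, A = 4 200 mm², y = 15 mm, Ī = 315 000 mm⁴.
Web: 20 × 170, A = 3 400 mm², y = 115 mm, Ī = 8 188 333 mm⁴.
Top flange: 140 × 30, A = 4 200 mm², y = 215 mm, Ī = 315 000 mm⁴.
Transfer each piece to a horizontal axis along the bottom face using Ī + A·d² with d = y − 0:
  bottom flange: d = 15 mm → contributes +1 260 000 mm⁴
  web: d = 115 mm → contributes +53 153 333 mm⁴
  top flange: d = 215 mm → contributes +194 460 000 mm⁴
Total I = 248 873 333 mm⁴.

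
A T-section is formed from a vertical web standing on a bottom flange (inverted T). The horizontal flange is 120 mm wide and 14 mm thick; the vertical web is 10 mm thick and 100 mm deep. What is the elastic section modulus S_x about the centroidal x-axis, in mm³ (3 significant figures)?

S_x ≈ 3.38 × 10⁴ mm³

Treat the section as a set of non-overlapping primitives; coordinates are from the bounding-box lower-left.
Flange: 120 × 14, A = 1 680 mm², y = 7 mm, Ī = 27 440 mm⁴.
Web: 10 × 100, A = 1 000 mm², y = 64 mm, Ī = 833 333 mm⁴.
Centroid: ȳ = ΣA·y / ΣA = 28.269 mm.
Transfer each piece to the centroidal x-axis using Ī + A·d² with d = y − 28.269:
  flange: d = -21.269 mm → contributes +787 398 mm⁴
  web: d = 35.731 mm → contributes +2 110 062 mm⁴
Total I = 2 897 460 mm⁴.
Extreme fibre distance c = 85.731 mm; S = I/c = 33 797 mm³.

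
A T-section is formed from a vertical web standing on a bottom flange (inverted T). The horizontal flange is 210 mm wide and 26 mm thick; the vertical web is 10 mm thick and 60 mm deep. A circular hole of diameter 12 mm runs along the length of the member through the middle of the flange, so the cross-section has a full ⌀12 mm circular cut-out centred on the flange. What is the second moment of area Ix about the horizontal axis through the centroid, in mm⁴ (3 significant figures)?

Ix ≈ 1.48 × 10⁶ mm⁴

Treat the section as a set of non-overlapping primitives; coordinates are from the bounding-box lower-left.
Flange: 210 × 26, A = 5 460 mm², y = 13 mm, Ī = 307 580 mm⁴.
Web: 10 × 60, A = 600 mm², y = 56 mm, Ī = 180 000 mm⁴.
Hole (subtracted): ⌀12, A = 113.1 mm², y = 13 mm, Ī = 1017.9 mm⁴.
Centroid: ȳ = ΣA·y / ΣA = 17.338 mm.
Transfer each piece to the horizontal axis through the centroid using Ī + A·d² with d = y − 17.338:
  flange: d = -4.3384 mm → contributes +410 346 mm⁴
  web: d = 38.662 mm → contributes +1 076 832 mm⁴
  hole: d = -4.3384 mm → contributes −3146.6 mm⁴
Total I = 1 484 032 mm⁴.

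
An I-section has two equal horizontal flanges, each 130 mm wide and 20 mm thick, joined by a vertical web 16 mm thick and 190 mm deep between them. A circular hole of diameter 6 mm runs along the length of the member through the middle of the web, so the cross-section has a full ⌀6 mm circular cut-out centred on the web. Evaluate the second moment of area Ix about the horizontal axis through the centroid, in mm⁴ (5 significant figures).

Ix ≈ 6.6649 × 10⁷ mm⁴

Treat the section as a set of non-overlapping primitives; coordinates are from the bounding-box lower-left.
Bottom flange: 130 × 20, A = 2 600 mm², y = 10 mm, Ī = 86666.67 mm⁴.
Web: 16 × 190, A = 3 040 mm², y = 115 mm, Ī = 9 145 333 mm⁴.
Top flange: 130 × 20, A = 2 600 mm², y = 220 mm, Ī = 86666.67 mm⁴.
Hole (subtracted): ⌀6, A = 28.27433 mm², y = 115 mm, Ī = 63.61725 mm⁴.
By symmetry the centroid is at mid-height, ȳ = 115 mm.
Transfer each piece to the horizontal axis through the centroid using Ī + A·d² with d = y − 115:
  bottom flange: d = -105 mm → contributes +28 751 667 mm⁴
  web: d = 0 mm → contributes +9 145 333 mm⁴
  top flange: d = 105 mm → contributes +28 751 667 mm⁴
  hole: d = 0 mm → contributes −63.61725 mm⁴
Total I = 66 648 603 mm⁴.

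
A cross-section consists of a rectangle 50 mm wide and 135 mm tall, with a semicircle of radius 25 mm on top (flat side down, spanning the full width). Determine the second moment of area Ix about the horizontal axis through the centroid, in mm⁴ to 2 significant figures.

Treat the section as a set of non-overlapping primitives; coordinates are from the bounding-box lower-left.
Rectangular body: 50 × 135, A = 6 750 mm², y = 67.5 mm, Ī = 10 251 563 mm⁴.
Semicircular cap: semicircle r = 25, A = 981.7 mm², y = 145.6 mm, Ī = 42 874 mm⁴.
Centroid: ȳ = ΣA·y / ΣA = 77.42 mm.
Transfer each piece to the horizontal axis through the centroid using Ī + A·d² with d = y − 77.42:
  rectangular body: d = -9.918 mm → contributes +10 915 558 mm⁴
  semicircular cap: d = 68.19 mm → contributes +4 608 171 mm⁴
Total I = 15 523 729 mm⁴.

Ix ≈ 1.6 × 10⁷ mm⁴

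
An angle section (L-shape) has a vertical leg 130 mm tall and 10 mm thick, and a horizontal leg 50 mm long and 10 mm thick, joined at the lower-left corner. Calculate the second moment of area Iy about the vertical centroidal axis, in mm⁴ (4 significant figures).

Break the section into simple shapes (no overlaps), measuring from the bottom-left corner of the bounding box.
Vertical leg: 10 × 130, A = 1 300 mm², x = 5 mm, Ī = 10833.3 mm⁴.
Horizontal leg (remainder): 40 × 10, A = 400 mm², x = 30 mm, Ī = 53333.3 mm⁴.
Centroid: x̄ = ΣA·x / ΣA = 10.8824 mm.
Transfer each piece to the vertical centroidal axis using Ī + A·d² with d = x − 10.8824:
  vertical leg: d = -5.88235 mm → contributes +55 816 mm⁴
  horizontal leg (remainder): d = 19.1176 mm → contributes +199 527 mm⁴
Total I = 255 343 mm⁴.

Iy ≈ 2.553 × 10⁵ mm⁴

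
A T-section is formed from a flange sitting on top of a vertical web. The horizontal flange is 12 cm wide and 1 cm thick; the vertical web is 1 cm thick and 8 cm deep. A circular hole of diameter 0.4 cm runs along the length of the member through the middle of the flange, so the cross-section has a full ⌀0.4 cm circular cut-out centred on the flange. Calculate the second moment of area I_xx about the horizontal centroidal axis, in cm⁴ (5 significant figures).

Split into non-overlapping primitives; take the origin at the lower-left of the bounding box.
Flange: 12 × 1, A = 12 cm², y = 8.5 cm, Ī = 1 cm⁴.
Web: 1 × 8, A = 8 cm², y = 4 cm, Ī = 42.66667 cm⁴.
Hole (subtracted): ⌀0.4, A = 0.1256637 cm², y = 8.5 cm, Ī = 0.001256637 cm⁴.
Centroid: ȳ = ΣA·y / ΣA = 6.688619 cm.
Transfer each piece to the horizontal centroidal axis using Ī + A·d² with d = y − 6.688619:
  flange: d = 1.811381 cm → contributes +40.37322 cm⁴
  web: d = -2.688619 cm → contributes +100.496 cm⁴
  hole: d = 1.811381 cm → contributes −0.4135721 cm⁴
Total I = 140.4557 cm⁴.

I_xx ≈ 140.46 cm⁴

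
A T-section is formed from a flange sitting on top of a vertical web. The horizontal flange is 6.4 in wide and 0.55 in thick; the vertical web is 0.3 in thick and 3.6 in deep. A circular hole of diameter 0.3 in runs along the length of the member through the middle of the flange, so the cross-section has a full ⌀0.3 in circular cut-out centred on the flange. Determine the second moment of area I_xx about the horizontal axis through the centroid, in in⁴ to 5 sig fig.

Break the section into simple shapes (no overlaps), measuring from the bottom-left corner of the bounding box.
Flange: 6.4 × 0.55, A = 3.52 in², y = 3.875 in, Ī = 0.08873333 in⁴.
Web: 0.3 × 3.6, A = 1.08 in², y = 1.8 in, Ī = 1.1664 in⁴.
Hole (subtracted): ⌀0.3, A = 0.07068583 in², y = 3.875 in, Ī = 0.0003976078 in⁴.
Centroid: ȳ = ΣA·y / ΣA = 3.380223 in.
Transfer each piece to the horizontal axis through the centroid using Ī + A·d² with d = y − 3.380223:
  flange: d = 0.4947769 in → contributes +0.950444 in⁴
  web: d = -1.580223 in → contributes +3.863273 in⁴
  hole: d = 0.4947769 in → contributes −0.0177018 in⁴
Total I = 4.796016 in⁴.

I_xx ≈ 4.7960 in⁴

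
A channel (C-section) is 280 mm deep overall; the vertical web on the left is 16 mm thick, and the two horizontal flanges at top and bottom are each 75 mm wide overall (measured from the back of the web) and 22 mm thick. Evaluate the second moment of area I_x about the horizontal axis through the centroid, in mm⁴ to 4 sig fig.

I_x ≈ 7.257 × 10⁷ mm⁴

Split into non-overlapping primitives; take the origin at the lower-left of the bounding box.
Web: 16 × 280, A = 4 480 mm², y = 140 mm, Ī = 29 269 333 mm⁴.
Top flange (beyond web): 59 × 22, A = 1 298 mm², y = 269 mm, Ī = 52352.7 mm⁴.
Bottom flange (beyond web): 59 × 22, A = 1 298 mm², y = 11 mm, Ī = 52352.7 mm⁴.
By symmetry the centroid is at mid-height, ȳ = 140 mm.
Transfer each piece to the horizontal axis through the centroid using Ī + A·d² with d = y − 140:
  web: d = 0 mm → contributes +29 269 333 mm⁴
  top flange (beyond web): d = 129 mm → contributes +21 652 371 mm⁴
  bottom flange (beyond web): d = -129 mm → contributes +21 652 371 mm⁴
Total I = 72 574 075 mm⁴.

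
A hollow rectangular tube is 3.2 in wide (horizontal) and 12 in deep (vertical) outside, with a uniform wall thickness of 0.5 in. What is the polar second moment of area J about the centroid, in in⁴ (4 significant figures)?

Split into non-overlapping primitives; take the origin at the lower-left of the bounding box.
Outer rectangle: 3.2 × 12, A = 38.4 in², y = 6 in, Ī = 460.8 in⁴.
Inner void (subtracted): 2.2 × 11, A = 24.2 in², y = 6 in, Ī = 244.017 in⁴.
By symmetry the centroid is at mid-height, ȳ = 6 in.
All pieces are centred on the centroidal x-axis, so I = ΣĪ (holes subtracted) = 216.783 in⁴.
Repeating about the centroidal y-axis gives I_y = 23.0073 in⁴.
Polar second moment: J = I_x + I_y = 239.791 in⁴.

J ≈ 239.8 in⁴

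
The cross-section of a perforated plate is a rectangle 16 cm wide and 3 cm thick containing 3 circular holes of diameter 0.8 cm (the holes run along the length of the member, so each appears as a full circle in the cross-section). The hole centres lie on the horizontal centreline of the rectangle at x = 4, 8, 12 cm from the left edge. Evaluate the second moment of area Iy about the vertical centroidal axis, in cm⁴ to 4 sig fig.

Iy ≈ 1008 cm⁴

Break the section into simple shapes (no overlaps), measuring from the bottom-left corner of the bounding box.
Plate: 16 × 3, A = 48 cm², x = 8 cm, Ī = 1 024 cm⁴.
Hole 1 (subtracted): ⌀0.8, A = 0.502655 cm², x = 4 cm, Ī = 0.0201062 cm⁴.
Hole 2 (subtracted): ⌀0.8, A = 0.502655 cm², x = 8 cm, Ī = 0.0201062 cm⁴.
Hole 3 (subtracted): ⌀0.8, A = 0.502655 cm², x = 12 cm, Ī = 0.0201062 cm⁴.
By symmetry the centroid is at mid-width, x̄ = 8 cm.
Transfer each piece to the vertical centroidal axis using Ī + A·d² with d = x − 8:
  plate: d = 0 cm → contributes +1 024 cm⁴
  hole 1: d = -4 cm → contributes −8.06258 cm⁴
  hole 2: d = 0 cm → contributes −0.0201062 cm⁴
  hole 3: d = 4 cm → contributes −8.06258 cm⁴
Total I = 1007.85 cm⁴.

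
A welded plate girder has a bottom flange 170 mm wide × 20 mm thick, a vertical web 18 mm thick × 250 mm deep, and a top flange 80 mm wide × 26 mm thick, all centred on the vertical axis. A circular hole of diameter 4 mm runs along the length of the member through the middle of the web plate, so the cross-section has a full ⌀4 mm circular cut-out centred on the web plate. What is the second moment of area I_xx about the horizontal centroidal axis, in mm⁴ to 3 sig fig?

Split into non-overlapping primitives; take the origin at the lower-left of the bounding box.
Bottom plate: 170 × 20, A = 3 400 mm², y = 10 mm, Ī = 113 333 mm⁴.
Web plate: 18 × 250, A = 4 500 mm², y = 145 mm, Ī = 23 437 500 mm⁴.
Top plate: 80 × 26, A = 2 080 mm², y = 283 mm, Ī = 117 173 mm⁴.
Hole (subtracted): ⌀4, A = 12.566 mm², y = 145 mm, Ī = 12.566 mm⁴.
Centroid: ȳ = ΣA·y / ΣA = 127.75 mm.
Transfer each piece to the horizontal centroidal axis using Ī + A·d² with d = y − 127.75:
  bottom plate: d = -117.75 mm → contributes +47 252 797 mm⁴
  web plate: d = 17.252 mm → contributes +24 776 870 mm⁴
  top plate: d = 155.25 mm → contributes +50 251 914 mm⁴
  hole: d = 17.252 mm → contributes −3752.8 mm⁴
Total I = 122 277 829 mm⁴.

I_xx ≈ 1.22 × 10⁸ mm⁴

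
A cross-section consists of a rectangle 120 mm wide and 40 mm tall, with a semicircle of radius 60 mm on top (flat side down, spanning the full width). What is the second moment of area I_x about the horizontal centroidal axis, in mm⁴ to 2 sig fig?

I_x ≈ 7.4 × 10⁶ mm⁴

Split into non-overlapping primitives; take the origin at the lower-left of the bounding box.
Rectangular body: 120 × 40, A = 4 800 mm², y = 20 mm, Ī = 640 000 mm⁴.
Semicircular cap: semicircle r = 60, A = 5 655 mm², y = 65.46 mm, Ī = 1 422 450 mm⁴.
Centroid: ȳ = ΣA·y / ΣA = 44.59 mm.
Transfer each piece to the horizontal centroidal axis using Ī + A·d² with d = y − 44.59:
  rectangular body: d = -24.59 mm → contributes +3 542 681 mm⁴
  semicircular cap: d = 20.87 mm → contributes +3 886 323 mm⁴
Total I = 7 429 004 mm⁴.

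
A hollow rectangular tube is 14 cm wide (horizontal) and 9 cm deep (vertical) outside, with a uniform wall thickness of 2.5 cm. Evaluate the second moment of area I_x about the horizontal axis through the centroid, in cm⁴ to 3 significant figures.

I_x ≈ 803 cm⁴

Decompose the section into non-overlapping parts with the origin at the bottom-left of its bounding rectangle.
Outer rectangle: 14 × 9, A = 126 cm², y = 4.5 cm, Ī = 850.5 cm⁴.
Inner void (subtracted): 9 × 4, A = 36 cm², y = 4.5 cm, Ī = 48 cm⁴.
By symmetry the centroid is at mid-height, ȳ = 4.5 cm.
All pieces are centred on the horizontal axis through the centroid, so I = ΣĪ (holes subtracted) = 802.5 cm⁴.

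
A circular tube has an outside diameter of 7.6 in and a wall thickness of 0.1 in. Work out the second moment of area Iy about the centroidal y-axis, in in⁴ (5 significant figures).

Iy ≈ 16.570 in⁴

Decompose the section into non-overlapping parts with the origin at the bottom-left of its bounding rectangle.
Outer circle: ⌀7.6, A = 45.3646 in², x = 3.8 in, Ī = 163.7662 in⁴.
Bore (subtracted): ⌀7.4, A = 43.0084 in², x = 3.8 in, Ī = 147.1963 in⁴.
By symmetry the centroid is at mid-width, x̄ = 3.8 in.
All pieces are centred on the centroidal y-axis, so I = ΣĪ (holes subtracted) = 16.56994 in⁴.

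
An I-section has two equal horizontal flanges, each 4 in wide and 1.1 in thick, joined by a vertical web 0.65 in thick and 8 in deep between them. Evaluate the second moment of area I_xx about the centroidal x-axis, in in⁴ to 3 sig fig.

Decompose the section into non-overlapping parts with the origin at the bottom-left of its bounding rectangle.
Bottom flange: 4 × 1.1, A = 4.4 in², y = 0.55 in, Ī = 0.44367 in⁴.
Web: 0.65 × 8, A = 5.2 in², y = 5.1 in, Ī = 27.733 in⁴.
Top flange: 4 × 1.1, A = 4.4 in², y = 9.65 in, Ī = 0.44367 in⁴.
By symmetry the centroid is at mid-height, ȳ = 5.1 in.
Transfer each piece to the centroidal x-axis using Ī + A·d² with d = y − 5.1:
  bottom flange: d = -4.55 in → contributes +91.535 in⁴
  web: d = 0 in → contributes +27.733 in⁴
  top flange: d = 4.55 in → contributes +91.535 in⁴
Total I = 210.8 in⁴.

I_xx ≈ 211 in⁴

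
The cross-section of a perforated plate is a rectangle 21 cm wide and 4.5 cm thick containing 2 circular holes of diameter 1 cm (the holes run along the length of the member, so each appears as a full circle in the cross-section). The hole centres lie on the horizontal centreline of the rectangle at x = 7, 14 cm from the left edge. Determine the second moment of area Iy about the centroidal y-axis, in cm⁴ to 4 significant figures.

Iy ≈ 3454 cm⁴

Decompose the section into non-overlapping parts with the origin at the bottom-left of its bounding rectangle.
Plate: 21 × 4.5, A = 94.5 cm², x = 10.5 cm, Ī = 3472.88 cm⁴.
Hole 1 (subtracted): ⌀1, A = 0.785398 cm², x = 7 cm, Ī = 0.0490874 cm⁴.
Hole 2 (subtracted): ⌀1, A = 0.785398 cm², x = 14 cm, Ī = 0.0490874 cm⁴.
By symmetry the centroid is at mid-width, x̄ = 10.5 cm.
Transfer each piece to the centroidal y-axis using Ī + A·d² with d = x − 10.5:
  plate: d = 0 cm → contributes +3472.88 cm⁴
  hole 1: d = -3.5 cm → contributes −9.67021 cm⁴
  hole 2: d = 3.5 cm → contributes −9.67021 cm⁴
Total I = 3453.53 cm⁴.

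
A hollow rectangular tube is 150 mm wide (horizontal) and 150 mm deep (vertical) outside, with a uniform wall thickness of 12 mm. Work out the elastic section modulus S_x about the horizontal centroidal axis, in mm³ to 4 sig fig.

Split into non-overlapping primitives; take the origin at the lower-left of the bounding box.
Outer rectangle: 150 × 150, A = 22 500 mm², y = 75 mm, Ī = 42 187 500 mm⁴.
Inner void (subtracted): 126 × 126, A = 15 876 mm², y = 75 mm, Ī = 21 003 948 mm⁴.
By symmetry the centroid is at mid-height, ȳ = 75 mm.
All pieces are centred on the horizontal centroidal axis, so I = ΣĪ (holes subtracted) = 21 183 552 mm⁴.
Extreme fibre distance c = 75 mm; S = I/c = 282 447 mm³.

S_x ≈ 2.824 × 10⁵ mm³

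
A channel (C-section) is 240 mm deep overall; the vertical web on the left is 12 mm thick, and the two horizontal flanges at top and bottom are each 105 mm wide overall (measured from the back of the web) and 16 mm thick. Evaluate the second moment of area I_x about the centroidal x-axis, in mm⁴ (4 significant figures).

Treat the section as a set of non-overlapping primitives; coordinates are from the bounding-box lower-left.
Web: 12 × 240, A = 2 880 mm², y = 120 mm, Ī = 13 824 000 mm⁴.
Top flange (beyond web): 93 × 16, A = 1 488 mm², y = 232 mm, Ī = 31 744 mm⁴.
Bottom flange (beyond web): 93 × 16, A = 1 488 mm², y = 8 mm, Ī = 31 744 mm⁴.
By symmetry the centroid is at mid-height, ȳ = 120 mm.
Transfer each piece to the centroidal x-axis using Ī + A·d² with d = y − 120:
  web: d = 0 mm → contributes +13 824 000 mm⁴
  top flange (beyond web): d = 112 mm → contributes +18 697 216 mm⁴
  bottom flange (beyond web): d = -112 mm → contributes +18 697 216 mm⁴
Total I = 51 218 432 mm⁴.

I_x ≈ 5.122 × 10⁷ mm⁴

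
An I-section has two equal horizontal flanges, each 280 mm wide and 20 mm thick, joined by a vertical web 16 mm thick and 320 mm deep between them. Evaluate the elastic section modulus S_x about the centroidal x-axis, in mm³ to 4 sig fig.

Break the section into simple shapes (no overlaps), measuring from the bottom-left corner of the bounding box.
Bottom flange: 280 × 20, A = 5 600 mm², y = 10 mm, Ī = 186 667 mm⁴.
Web: 16 × 320, A = 5 120 mm², y = 180 mm, Ī = 43 690 667 mm⁴.
Top flange: 280 × 20, A = 5 600 mm², y = 350 mm, Ī = 186 667 mm⁴.
By symmetry the centroid is at mid-height, ȳ = 180 mm.
Transfer each piece to the centroidal x-axis using Ī + A·d² with d = y − 180:
  bottom flange: d = -170 mm → contributes +162 026 667 mm⁴
  web: d = 0 mm → contributes +43 690 667 mm⁴
  top flange: d = 170 mm → contributes +162 026 667 mm⁴
Total I = 367 744 000 mm⁴.
Extreme fibre distance c = 180 mm; S = I/c = 2 043 022 mm³.

S_x ≈ 2.043 × 10⁶ mm³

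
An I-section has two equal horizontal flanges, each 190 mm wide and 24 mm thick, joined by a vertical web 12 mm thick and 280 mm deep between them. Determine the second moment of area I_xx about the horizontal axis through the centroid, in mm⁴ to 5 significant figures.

Split into non-overlapping primitives; take the origin at the lower-left of the bounding box.
Bottom flange: 190 × 24, A = 4 560 mm², y = 12 mm, Ī = 218 880 mm⁴.
Web: 12 × 280, A = 3 360 mm², y = 164 mm, Ī = 21 952 000 mm⁴.
Top flange: 190 × 24, A = 4 560 mm², y = 316 mm, Ī = 218 880 mm⁴.
By symmetry the centroid is at mid-height, ȳ = 164 mm.
Transfer each piece to the horizontal axis through the centroid using Ī + A·d² with d = y − 164:
  bottom flange: d = -152 mm → contributes +105 573 120 mm⁴
  web: d = 0 mm → contributes +21 952 000 mm⁴
  top flange: d = 152 mm → contributes +105 573 120 mm⁴
Total I = 233 098 240 mm⁴.

I_xx ≈ 2.3310 × 10⁸ mm⁴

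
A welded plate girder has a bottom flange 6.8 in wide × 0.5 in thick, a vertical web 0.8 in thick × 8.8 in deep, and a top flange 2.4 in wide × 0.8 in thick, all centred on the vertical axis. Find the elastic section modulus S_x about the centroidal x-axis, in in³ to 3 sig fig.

Break the section into simple shapes (no overlaps), measuring from the bottom-left corner of the bounding box.
Bottom plate: 6.8 × 0.5, A = 3.4 in², y = 0.25 in, Ī = 0.070833 in⁴.
Web plate: 0.8 × 8.8, A = 7.04 in², y = 4.9 in, Ī = 45.431 in⁴.
Top plate: 2.4 × 0.8, A = 1.92 in², y = 9.7 in, Ī = 0.1024 in⁴.
Centroid: ȳ = ΣA·y / ΣA = 4.3665 in.
Transfer each piece to the centroidal x-axis using Ī + A·d² with d = y − 4.3665:
  bottom plate: d = -4.1165 in → contributes +57.686 in⁴
  web plate: d = 0.5335 in → contributes +47.435 in⁴
  top plate: d = 5.3335 in → contributes +54.719 in⁴
Total I = 159.84 in⁴.
Extreme fibre distance c = 5.7335 in; S = I/c = 27.878 in³.

S_x ≈ 27.9 in³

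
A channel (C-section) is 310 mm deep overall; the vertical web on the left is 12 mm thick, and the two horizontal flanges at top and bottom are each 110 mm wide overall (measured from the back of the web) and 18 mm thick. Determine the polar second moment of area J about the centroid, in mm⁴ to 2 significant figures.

Split into non-overlapping primitives; take the origin at the lower-left of the bounding box.
Web: 12 × 310, A = 3 720 mm², y = 155 mm, Ī = 29 791 000 mm⁴.
Top flange (beyond web): 98 × 18, A = 1 764 mm², y = 301 mm, Ī = 47 628 mm⁴.
Bottom flange (beyond web): 98 × 18, A = 1 764 mm², y = 9 mm, Ī = 47 628 mm⁴.
By symmetry the centroid is at mid-height, ȳ = 155 mm.
Transfer each piece to the centroidal x-axis using Ī + A·d² with d = y − 155:
  web: d = 0 mm → contributes +29 791 000 mm⁴
  top flange (beyond web): d = 146 mm → contributes +37 649 052 mm⁴
  bottom flange (beyond web): d = -146 mm → contributes +37 649 052 mm⁴
Total I = 105 089 104 mm⁴.
For the y-axis: x̄ = 32.77 mm.
Repeating about the centroidal y-axis gives I_y = 8 345 670 mm⁴.
Polar second moment: J = I_x + I_y = 113 434 774 mm⁴.

J ≈ 1.1 × 10⁸ mm⁴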